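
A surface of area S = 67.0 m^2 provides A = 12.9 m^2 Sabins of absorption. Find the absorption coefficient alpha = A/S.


Absorption coefficient = absorbed power / incident power
alpha = A / S = 12.9 / 67.0 = 0.19254


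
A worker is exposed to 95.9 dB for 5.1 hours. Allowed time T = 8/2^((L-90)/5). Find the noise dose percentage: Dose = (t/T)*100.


T_allowed = 8 / 2^((95.9 - 90)/5) = 3.53081 hr
Dose = 5.1 / 3.53081 * 100 = 144.44 %


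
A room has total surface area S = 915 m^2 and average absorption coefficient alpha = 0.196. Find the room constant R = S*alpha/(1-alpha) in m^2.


R = 915 * 0.196 / (1 - 0.196) = 223.06 m^2


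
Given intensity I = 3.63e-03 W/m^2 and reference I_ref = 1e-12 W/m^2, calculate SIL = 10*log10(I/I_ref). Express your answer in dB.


I / I_ref = 3.63e-03 / 1e-12 = 3.63e+09
SIL = 10 * log10(3.63e+09) = 95.599 dB


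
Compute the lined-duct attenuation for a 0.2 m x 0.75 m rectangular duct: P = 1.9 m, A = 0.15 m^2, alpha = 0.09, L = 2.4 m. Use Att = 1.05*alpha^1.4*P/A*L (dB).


alpha^1.4 = 0.09^1.4 = 0.034351
Attenuation rate = 1.05 * alpha^1.4 * P / A
= 1.05 * 0.034351 * 1.9 / 0.15 = 0.456868 dB/m
Total Att = 0.456868 * 2.4 = 1.0965 dB


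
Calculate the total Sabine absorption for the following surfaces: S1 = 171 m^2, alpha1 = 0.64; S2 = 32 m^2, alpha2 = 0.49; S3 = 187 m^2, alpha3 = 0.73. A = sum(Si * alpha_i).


171 * 0.64 = 109.44
32 * 0.49 = 15.68
187 * 0.73 = 136.51
A_total = 109.44 + 15.68 + 136.51 = 261.63 m^2


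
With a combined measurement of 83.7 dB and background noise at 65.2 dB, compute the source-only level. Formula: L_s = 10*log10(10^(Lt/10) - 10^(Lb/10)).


10^(83.7/10) = 2.34423e+08
10^(65.2/10) = 3.31131e+06
Difference = 2.34423e+08 - 3.31131e+06 = 2.31112e+08
L_source = 10*log10(2.31112e+08) = 83.638 dB


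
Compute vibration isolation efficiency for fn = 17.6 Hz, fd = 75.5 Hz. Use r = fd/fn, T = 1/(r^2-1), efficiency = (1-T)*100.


r = 75.5 / 17.6 = 4.28977
r^2 - 1 = 4.28977^2 - 1 = 17.4021
T = 1/17.4021 = 0.0574643
Efficiency = (1 - 0.0574643)*100 = 94.254 %


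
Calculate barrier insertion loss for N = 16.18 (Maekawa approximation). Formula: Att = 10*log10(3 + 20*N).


3 + 20*N = 3 + 20*16.18 = 326.6
Att = 10*log10(326.6) = 25.14 dB


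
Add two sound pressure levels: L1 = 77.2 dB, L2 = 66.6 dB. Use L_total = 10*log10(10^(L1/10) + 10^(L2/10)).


10^(77.2/10) = 5.24807e+07
10^(66.6/10) = 4.57088e+06
Sum = 5.24807e+07 + 4.57088e+06 = 5.70516e+07
L_total = 10*log10(5.70516e+07) = 77.563 dB


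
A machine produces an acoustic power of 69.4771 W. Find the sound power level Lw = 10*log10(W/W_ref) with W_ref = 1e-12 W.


W / W_ref = 69.4771 / 1e-12 = 6.94771e+13
Lw = 10 * log10(6.94771e+13) = 138.42 dB


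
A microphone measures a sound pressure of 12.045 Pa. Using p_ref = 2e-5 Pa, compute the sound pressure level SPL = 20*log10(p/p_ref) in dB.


p / p_ref = 12.045 / 2e-5 = 602250
SPL = 20 * log10(602250) = 115.6 dB


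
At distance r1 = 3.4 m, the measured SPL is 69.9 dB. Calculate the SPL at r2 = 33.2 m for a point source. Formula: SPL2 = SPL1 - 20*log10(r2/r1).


r2/r1 = 33.2/3.4 = 9.76471
Correction = 20*log10(9.76471) = 19.7932 dB
SPL2 = 69.9 - 19.7932 = 50.107 dB


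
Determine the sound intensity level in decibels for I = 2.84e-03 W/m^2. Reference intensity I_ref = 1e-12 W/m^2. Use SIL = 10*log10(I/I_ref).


I / I_ref = 2.84e-03 / 1e-12 = 2.84e+09
SIL = 10 * log10(2.84e+09) = 94.533 dB


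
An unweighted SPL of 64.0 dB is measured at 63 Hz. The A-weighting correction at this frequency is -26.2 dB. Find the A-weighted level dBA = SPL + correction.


A-weighting table: 63 Hz -> -26.2 dB correction
SPL_A = SPL + correction = 64.0 + (-26.2) = 37.8 dBA


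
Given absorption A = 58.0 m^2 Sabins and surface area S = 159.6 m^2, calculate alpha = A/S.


Absorption coefficient = absorbed power / incident power
alpha = A / S = 58.0 / 159.6 = 0.36341


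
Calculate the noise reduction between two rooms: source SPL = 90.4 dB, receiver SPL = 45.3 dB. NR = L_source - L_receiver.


NR = L_source - L_receiver (difference between source and receiving room levels)
NR = 90.4 - 45.3 = 45.1 dB


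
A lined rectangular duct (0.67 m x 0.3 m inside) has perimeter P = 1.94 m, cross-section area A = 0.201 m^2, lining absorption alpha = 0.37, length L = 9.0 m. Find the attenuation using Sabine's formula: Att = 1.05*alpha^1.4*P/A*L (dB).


alpha^1.4 = 0.37^1.4 = 0.248589
Attenuation rate = 1.05 * alpha^1.4 * P / A
= 1.05 * 0.248589 * 1.94 / 0.201 = 2.51928 dB/m
Total Att = 2.51928 * 9.0 = 22.674 dB


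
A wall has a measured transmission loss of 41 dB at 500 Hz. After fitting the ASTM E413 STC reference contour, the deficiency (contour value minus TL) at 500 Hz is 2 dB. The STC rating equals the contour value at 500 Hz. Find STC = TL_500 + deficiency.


By ASTM E413, STC = value of the fitted reference contour at 500 Hz.
Contour value at 500 Hz = TL_500 + deficiency = 41 + 2 = 43
STC = 43


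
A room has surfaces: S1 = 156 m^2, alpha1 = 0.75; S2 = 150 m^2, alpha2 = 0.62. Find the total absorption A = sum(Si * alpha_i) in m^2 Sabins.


156 * 0.75 = 117
150 * 0.62 = 93
A_total = 117 + 93 = 210 m^2


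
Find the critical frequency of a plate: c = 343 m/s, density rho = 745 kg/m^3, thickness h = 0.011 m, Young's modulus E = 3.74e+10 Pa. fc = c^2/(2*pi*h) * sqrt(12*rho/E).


12*rho/E = 12*745/3.74e+10 = 2.39037e-07
sqrt(12*rho/E) = sqrt(2.39037e-07) = 0.000488914
c^2/(2*pi*h) = 343^2/(2*pi*0.011) = 1.70222e+06
fc = 1.70222e+06 * 0.000488914 = 832.24 Hz


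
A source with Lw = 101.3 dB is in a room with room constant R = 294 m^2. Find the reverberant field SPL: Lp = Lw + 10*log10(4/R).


4/R = 4/294 = 0.0136054
Lp = 101.3 + 10*log10(0.0136054) = 82.637 dB


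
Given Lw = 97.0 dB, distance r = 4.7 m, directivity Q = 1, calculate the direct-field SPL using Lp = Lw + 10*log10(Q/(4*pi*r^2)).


4*pi*r^2 = 4*pi*4.7^2 = 277.591 m^2
Q / (4*pi*r^2) = 1 / 277.591 = 0.00360242
Lp = 97.0 + 10*log10(0.00360242) = 72.566 dB


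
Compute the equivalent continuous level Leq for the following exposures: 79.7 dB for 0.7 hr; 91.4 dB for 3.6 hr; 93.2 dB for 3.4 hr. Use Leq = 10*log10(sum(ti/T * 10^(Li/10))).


T_total = 0.7 + 3.6 + 3.4 = 7.7 hr
(0.7/7.7) * 10^(79.7/10) = 8.48413e+06
(3.6/7.7) * 10^(91.4/10) = 6.45374e+08
(3.4/7.7) * 10^(93.2/10) = 9.22546e+08
Sum = 8.48413e+06 + 6.45374e+08 + 9.22546e+08 = 1.5764e+09
Leq = 10*log10(1.5764e+09) = 91.977 dB


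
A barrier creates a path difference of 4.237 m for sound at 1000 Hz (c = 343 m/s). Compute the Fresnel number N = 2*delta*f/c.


N = 2*delta*f/c = 2*delta/lambda, where lambda = c/f
lambda = 343 / 1000 = 0.343 m
N = 2 * 4.237 / 0.343 = 24.706


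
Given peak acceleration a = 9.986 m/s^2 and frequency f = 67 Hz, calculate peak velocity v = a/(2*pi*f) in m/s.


omega = 2*pi*f = 2*pi*67 = 420.973 rad/s
v = a / omega = 9.986 / 420.973 = 0.023721 m/s


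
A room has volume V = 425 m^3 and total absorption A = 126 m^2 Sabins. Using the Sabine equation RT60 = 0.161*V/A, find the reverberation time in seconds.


RT60 = 0.161 * 425 / 126 = 0.54306 s


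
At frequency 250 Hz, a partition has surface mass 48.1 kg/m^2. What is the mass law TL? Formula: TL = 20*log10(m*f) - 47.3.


m * f = 48.1 * 250 = 12025
20*log10(12025) = 81.6017 dB
TL = 81.6017 - 47.3 = 34.302 dB


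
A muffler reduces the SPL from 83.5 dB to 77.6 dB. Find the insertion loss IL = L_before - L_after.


Insertion loss = SPL without muffler - SPL with muffler
IL = 83.5 - 77.6 = 5.9 dB


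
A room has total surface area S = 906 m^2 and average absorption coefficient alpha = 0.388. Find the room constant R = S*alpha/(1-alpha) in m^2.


R = 906 * 0.388 / (1 - 0.388) = 574.39 m^2


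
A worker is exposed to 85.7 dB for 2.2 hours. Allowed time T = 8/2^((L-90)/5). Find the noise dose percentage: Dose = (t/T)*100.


T_allowed = 8 / 2^((85.7 - 90)/5) = 14.5203 hr
Dose = 2.2 / 14.5203 * 100 = 15.151 %


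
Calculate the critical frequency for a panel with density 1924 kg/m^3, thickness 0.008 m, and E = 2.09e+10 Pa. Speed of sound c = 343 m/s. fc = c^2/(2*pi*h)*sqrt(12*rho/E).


12*rho/E = 12*1924/2.09e+10 = 1.10469e-06
sqrt(12*rho/E) = sqrt(1.10469e-06) = 0.00105104
c^2/(2*pi*h) = 343^2/(2*pi*0.008) = 2.34055e+06
fc = 2.34055e+06 * 0.00105104 = 2460 Hz


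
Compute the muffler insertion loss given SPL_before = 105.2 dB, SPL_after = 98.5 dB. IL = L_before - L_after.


Insertion loss = SPL without muffler - SPL with muffler
IL = 105.2 - 98.5 = 6.7 dB


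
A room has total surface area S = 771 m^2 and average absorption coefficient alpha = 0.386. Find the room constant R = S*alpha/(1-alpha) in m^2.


R = 771 * 0.386 / (1 - 0.386) = 484.7 m^2


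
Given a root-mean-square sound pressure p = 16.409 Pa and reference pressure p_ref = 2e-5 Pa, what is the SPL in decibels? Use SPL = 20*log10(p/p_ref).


p / p_ref = 16.409 / 2e-5 = 820450
SPL = 20 * log10(820450) = 118.28 dB


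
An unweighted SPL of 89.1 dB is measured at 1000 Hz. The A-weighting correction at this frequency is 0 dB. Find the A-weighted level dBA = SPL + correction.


A-weighting table: 1000 Hz -> 0 dB correction
SPL_A = SPL + correction = 89.1 + (0) = 89.1 dBA


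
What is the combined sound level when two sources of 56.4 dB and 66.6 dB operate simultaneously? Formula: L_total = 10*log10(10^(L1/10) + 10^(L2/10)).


10^(56.4/10) = 436516
10^(66.6/10) = 4.57088e+06
Sum = 436516 + 4.57088e+06 = 5.0074e+06
L_total = 10*log10(5.0074e+06) = 66.996 dB


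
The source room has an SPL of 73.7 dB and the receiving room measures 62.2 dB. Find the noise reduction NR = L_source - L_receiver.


NR = L_source - L_receiver (difference between source and receiving room levels)
NR = 73.7 - 62.2 = 11.5 dB


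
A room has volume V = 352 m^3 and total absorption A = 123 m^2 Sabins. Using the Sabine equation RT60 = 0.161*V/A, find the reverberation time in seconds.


RT60 = 0.161 * 352 / 123 = 0.46075 s


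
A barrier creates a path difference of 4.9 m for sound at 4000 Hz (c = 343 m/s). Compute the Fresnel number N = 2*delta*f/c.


N = 2*delta*f/c = 2*delta/lambda, where lambda = c/f
lambda = 343 / 4000 = 0.08575 m
N = 2 * 4.9 / 0.08575 = 114.29


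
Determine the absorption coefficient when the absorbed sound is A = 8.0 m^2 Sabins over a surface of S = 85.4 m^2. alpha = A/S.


Absorption coefficient = absorbed power / incident power
alpha = A / S = 8.0 / 85.4 = 0.093677


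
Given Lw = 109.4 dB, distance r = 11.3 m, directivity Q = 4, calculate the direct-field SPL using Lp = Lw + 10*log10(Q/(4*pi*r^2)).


4*pi*r^2 = 4*pi*11.3^2 = 1604.6 m^2
Q / (4*pi*r^2) = 4 / 1604.6 = 0.00249283
Lp = 109.4 + 10*log10(0.00249283) = 83.367 dB


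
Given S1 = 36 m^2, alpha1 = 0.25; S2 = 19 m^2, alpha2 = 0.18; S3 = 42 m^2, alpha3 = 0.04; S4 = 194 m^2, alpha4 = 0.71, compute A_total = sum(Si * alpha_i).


36 * 0.25 = 9
19 * 0.18 = 3.42
42 * 0.04 = 1.68
194 * 0.71 = 137.74
A_total = 9 + 3.42 + 1.68 + 137.74 = 151.84 m^2


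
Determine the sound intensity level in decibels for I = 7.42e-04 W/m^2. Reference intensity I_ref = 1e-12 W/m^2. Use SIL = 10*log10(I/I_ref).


I / I_ref = 7.42e-04 / 1e-12 = 7.42e+08
SIL = 10 * log10(7.42e+08) = 88.704 dB


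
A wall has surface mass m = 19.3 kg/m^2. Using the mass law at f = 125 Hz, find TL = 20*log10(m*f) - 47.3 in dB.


m * f = 19.3 * 125 = 2412.5
20*log10(2412.5) = 67.6493 dB
TL = 67.6493 - 47.3 = 20.349 dB


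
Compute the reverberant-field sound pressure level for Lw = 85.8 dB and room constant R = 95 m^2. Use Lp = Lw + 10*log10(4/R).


4/R = 4/95 = 0.0421053
Lp = 85.8 + 10*log10(0.0421053) = 72.043 dB


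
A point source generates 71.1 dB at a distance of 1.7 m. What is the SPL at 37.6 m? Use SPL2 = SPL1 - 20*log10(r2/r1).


r2/r1 = 37.6/1.7 = 22.1176
Correction = 20*log10(22.1176) = 26.8948 dB
SPL2 = 71.1 - 26.8948 = 44.205 dB


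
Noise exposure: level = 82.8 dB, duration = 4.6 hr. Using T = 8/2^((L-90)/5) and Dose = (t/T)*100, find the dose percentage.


T_allowed = 8 / 2^((82.8 - 90)/5) = 21.7057 hr
Dose = 4.6 / 21.7057 * 100 = 21.193 %


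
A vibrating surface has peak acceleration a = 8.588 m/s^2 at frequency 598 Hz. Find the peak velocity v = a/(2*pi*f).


omega = 2*pi*f = 2*pi*598 = 3757.34 rad/s
v = a / omega = 8.588 / 3757.34 = 0.0022857 m/s


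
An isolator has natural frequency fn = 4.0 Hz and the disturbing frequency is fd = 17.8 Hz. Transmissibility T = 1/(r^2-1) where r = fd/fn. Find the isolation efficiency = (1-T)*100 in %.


r = 17.8 / 4.0 = 4.45
r^2 - 1 = 4.45^2 - 1 = 18.8025
T = 1/18.8025 = 0.0531844
Efficiency = (1 - 0.0531844)*100 = 94.682 %


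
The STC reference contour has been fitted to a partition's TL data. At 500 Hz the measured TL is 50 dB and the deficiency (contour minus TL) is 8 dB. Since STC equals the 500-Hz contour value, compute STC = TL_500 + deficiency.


By ASTM E413, STC = value of the fitted reference contour at 500 Hz.
Contour value at 500 Hz = TL_500 + deficiency = 50 + 8 = 58
STC = 58


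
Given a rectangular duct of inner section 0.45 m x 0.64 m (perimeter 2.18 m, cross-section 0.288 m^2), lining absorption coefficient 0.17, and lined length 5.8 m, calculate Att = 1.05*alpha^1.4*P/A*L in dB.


alpha^1.4 = 0.17^1.4 = 0.0836813
Attenuation rate = 1.05 * alpha^1.4 * P / A
= 1.05 * 0.0836813 * 2.18 / 0.288 = 0.665092 dB/m
Total Att = 0.665092 * 5.8 = 3.8575 dB


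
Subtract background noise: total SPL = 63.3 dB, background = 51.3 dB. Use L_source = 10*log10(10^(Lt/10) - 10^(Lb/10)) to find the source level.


10^(63.3/10) = 2.13796e+06
10^(51.3/10) = 134896
Difference = 2.13796e+06 - 134896 = 2.00306e+06
L_source = 10*log10(2.00306e+06) = 63.017 dB


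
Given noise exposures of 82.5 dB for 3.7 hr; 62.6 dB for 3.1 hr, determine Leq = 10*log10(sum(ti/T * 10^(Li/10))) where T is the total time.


T_total = 3.7 + 3.1 = 6.8 hr
(3.7/6.8) * 10^(82.5/10) = 9.67593e+07
(3.1/6.8) * 10^(62.6/10) = 829570
Sum = 9.67593e+07 + 829570 = 9.75889e+07
Leq = 10*log10(9.75889e+07) = 79.894 dB


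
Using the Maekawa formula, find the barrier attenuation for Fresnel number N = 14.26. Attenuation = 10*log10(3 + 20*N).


3 + 20*N = 3 + 20*14.26 = 288.2
Att = 10*log10(288.2) = 24.597 dB


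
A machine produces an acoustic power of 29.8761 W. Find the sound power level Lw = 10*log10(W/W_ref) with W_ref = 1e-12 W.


W / W_ref = 29.8761 / 1e-12 = 2.98761e+13
Lw = 10 * log10(2.98761e+13) = 134.75 dB


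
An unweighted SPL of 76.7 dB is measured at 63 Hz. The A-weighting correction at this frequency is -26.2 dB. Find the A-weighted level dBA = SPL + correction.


A-weighting table: 63 Hz -> -26.2 dB correction
SPL_A = SPL + correction = 76.7 + (-26.2) = 50.5 dBA


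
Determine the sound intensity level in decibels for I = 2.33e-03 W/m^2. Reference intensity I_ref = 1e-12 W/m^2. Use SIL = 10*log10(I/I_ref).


I / I_ref = 2.33e-03 / 1e-12 = 2.33e+09
SIL = 10 * log10(2.33e+09) = 93.674 dB


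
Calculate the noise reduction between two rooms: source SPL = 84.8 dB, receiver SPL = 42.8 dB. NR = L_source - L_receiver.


NR = L_source - L_receiver (difference between source and receiving room levels)
NR = 84.8 - 42.8 = 42 dB


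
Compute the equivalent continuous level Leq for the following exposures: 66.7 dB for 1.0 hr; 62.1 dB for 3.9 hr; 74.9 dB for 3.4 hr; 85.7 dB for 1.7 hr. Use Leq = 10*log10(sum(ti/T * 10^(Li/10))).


T_total = 1.0 + 3.9 + 3.4 + 1.7 = 10.0 hr
(1.0/10.0) * 10^(66.7/10) = 467735
(3.9/10.0) * 10^(62.1/10) = 632506
(3.4/10.0) * 10^(74.9/10) = 1.0507e+07
(1.7/10.0) * 10^(85.7/10) = 6.3161e+07
Sum = 467735 + 632506 + 1.0507e+07 + 6.3161e+07 = 7.47682e+07
Leq = 10*log10(7.47682e+07) = 78.737 dB


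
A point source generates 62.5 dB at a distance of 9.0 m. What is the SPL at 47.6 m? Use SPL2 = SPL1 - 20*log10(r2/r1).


r2/r1 = 47.6/9.0 = 5.28889
Correction = 20*log10(5.28889) = 14.4673 dB
SPL2 = 62.5 - 14.4673 = 48.033 dB


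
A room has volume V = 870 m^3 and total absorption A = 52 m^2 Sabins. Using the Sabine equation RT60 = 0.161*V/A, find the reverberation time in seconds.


RT60 = 0.161 * 870 / 52 = 2.6937 s


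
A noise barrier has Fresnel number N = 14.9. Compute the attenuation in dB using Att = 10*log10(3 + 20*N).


3 + 20*N = 3 + 20*14.9 = 301
Att = 10*log10(301) = 24.786 dB


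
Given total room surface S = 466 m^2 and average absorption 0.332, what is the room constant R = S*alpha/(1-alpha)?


R = 466 * 0.332 / (1 - 0.332) = 231.6 m^2


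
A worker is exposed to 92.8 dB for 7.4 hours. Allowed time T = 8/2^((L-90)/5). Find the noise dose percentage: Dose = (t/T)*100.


T_allowed = 8 / 2^((92.8 - 90)/5) = 5.42642 hr
Dose = 7.4 / 5.42642 * 100 = 136.37 %


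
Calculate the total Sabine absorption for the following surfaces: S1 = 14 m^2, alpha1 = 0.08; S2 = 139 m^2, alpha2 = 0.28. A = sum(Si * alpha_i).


14 * 0.08 = 1.12
139 * 0.28 = 38.92
A_total = 1.12 + 38.92 = 40.04 m^2


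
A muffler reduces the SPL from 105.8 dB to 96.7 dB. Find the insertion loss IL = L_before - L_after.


Insertion loss = SPL without muffler - SPL with muffler
IL = 105.8 - 96.7 = 9.1 dB


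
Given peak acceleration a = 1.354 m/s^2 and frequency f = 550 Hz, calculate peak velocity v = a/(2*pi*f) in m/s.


omega = 2*pi*f = 2*pi*550 = 3455.75 rad/s
v = a / omega = 1.354 / 3455.75 = 0.00039181 m/s


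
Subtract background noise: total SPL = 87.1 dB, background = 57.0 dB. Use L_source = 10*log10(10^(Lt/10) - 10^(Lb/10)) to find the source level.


10^(87.1/10) = 5.12861e+08
10^(57.0/10) = 501187
Difference = 5.12861e+08 - 501187 = 5.1236e+08
L_source = 10*log10(5.1236e+08) = 87.096 dB


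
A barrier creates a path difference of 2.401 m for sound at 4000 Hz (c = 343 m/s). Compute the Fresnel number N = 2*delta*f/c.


N = 2*delta*f/c = 2*delta/lambda, where lambda = c/f
lambda = 343 / 4000 = 0.08575 m
N = 2 * 2.401 / 0.08575 = 56


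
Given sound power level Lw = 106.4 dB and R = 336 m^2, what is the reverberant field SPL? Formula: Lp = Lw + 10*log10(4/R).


4/R = 4/336 = 0.0119048
Lp = 106.4 + 10*log10(0.0119048) = 87.157 dB


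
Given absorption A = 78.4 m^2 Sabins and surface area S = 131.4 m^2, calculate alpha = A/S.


Absorption coefficient = absorbed power / incident power
alpha = A / S = 78.4 / 131.4 = 0.59665


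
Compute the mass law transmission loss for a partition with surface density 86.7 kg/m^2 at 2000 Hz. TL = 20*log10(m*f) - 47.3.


m * f = 86.7 * 2000 = 173400
20*log10(173400) = 104.781 dB
TL = 104.781 - 47.3 = 57.481 dB


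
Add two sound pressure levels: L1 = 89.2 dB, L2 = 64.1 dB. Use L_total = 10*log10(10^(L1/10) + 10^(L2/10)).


10^(89.2/10) = 8.31764e+08
10^(64.1/10) = 2.5704e+06
Sum = 8.31764e+08 + 2.5704e+06 = 8.34334e+08
L_total = 10*log10(8.34334e+08) = 89.213 dB


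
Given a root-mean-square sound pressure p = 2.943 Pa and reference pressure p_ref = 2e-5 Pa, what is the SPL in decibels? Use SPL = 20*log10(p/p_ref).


p / p_ref = 2.943 / 2e-5 = 147150
SPL = 20 * log10(147150) = 103.36 dB


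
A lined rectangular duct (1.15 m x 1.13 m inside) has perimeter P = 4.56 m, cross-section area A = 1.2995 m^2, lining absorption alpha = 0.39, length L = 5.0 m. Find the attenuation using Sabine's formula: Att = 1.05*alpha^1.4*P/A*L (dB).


alpha^1.4 = 0.39^1.4 = 0.267603
Attenuation rate = 1.05 * alpha^1.4 * P / A
= 1.05 * 0.267603 * 4.56 / 1.2995 = 0.985982 dB/m
Total Att = 0.985982 * 5.0 = 4.9299 dB


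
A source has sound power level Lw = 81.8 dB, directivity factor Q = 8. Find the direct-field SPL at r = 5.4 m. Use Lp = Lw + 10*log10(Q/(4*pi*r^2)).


4*pi*r^2 = 4*pi*5.4^2 = 366.435 m^2
Q / (4*pi*r^2) = 8 / 366.435 = 0.021832
Lp = 81.8 + 10*log10(0.021832) = 65.191 dB


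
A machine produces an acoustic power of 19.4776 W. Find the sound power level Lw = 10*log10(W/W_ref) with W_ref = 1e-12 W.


W / W_ref = 19.4776 / 1e-12 = 1.94776e+13
Lw = 10 * log10(1.94776e+13) = 132.9 dB


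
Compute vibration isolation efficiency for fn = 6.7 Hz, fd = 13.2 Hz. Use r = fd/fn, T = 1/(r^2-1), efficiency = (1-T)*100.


r = 13.2 / 6.7 = 1.97015
r^2 - 1 = 1.97015^2 - 1 = 2.88149
T = 1/2.88149 = 0.347043
Efficiency = (1 - 0.347043)*100 = 65.296 %


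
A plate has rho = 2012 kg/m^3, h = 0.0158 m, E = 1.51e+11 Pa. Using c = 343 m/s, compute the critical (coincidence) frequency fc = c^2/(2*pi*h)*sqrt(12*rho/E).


12*rho/E = 12*2012/1.51e+11 = 1.59894e-07
sqrt(12*rho/E) = sqrt(1.59894e-07) = 0.000399867
c^2/(2*pi*h) = 343^2/(2*pi*0.0158) = 1.18509e+06
fc = 1.18509e+06 * 0.000399867 = 473.88 Hz


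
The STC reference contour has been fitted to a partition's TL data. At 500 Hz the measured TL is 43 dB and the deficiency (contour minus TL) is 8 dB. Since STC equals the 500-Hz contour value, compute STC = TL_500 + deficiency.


By ASTM E413, STC = value of the fitted reference contour at 500 Hz.
Contour value at 500 Hz = TL_500 + deficiency = 43 + 8 = 51
STC = 51


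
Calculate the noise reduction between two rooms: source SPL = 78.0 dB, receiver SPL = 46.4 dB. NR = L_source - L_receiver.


NR = L_source - L_receiver (difference between source and receiving room levels)
NR = 78.0 - 46.4 = 31.6 dB


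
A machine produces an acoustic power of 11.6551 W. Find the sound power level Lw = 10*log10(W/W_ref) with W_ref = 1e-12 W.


W / W_ref = 11.6551 / 1e-12 = 1.16551e+13
Lw = 10 * log10(1.16551e+13) = 130.67 dB


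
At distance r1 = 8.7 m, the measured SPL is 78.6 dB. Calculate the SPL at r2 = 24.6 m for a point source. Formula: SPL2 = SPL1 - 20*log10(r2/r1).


r2/r1 = 24.6/8.7 = 2.82759
Correction = 20*log10(2.82759) = 9.02833 dB
SPL2 = 78.6 - 9.02833 = 69.572 dB


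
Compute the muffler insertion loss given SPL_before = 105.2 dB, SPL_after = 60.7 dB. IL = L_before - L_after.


Insertion loss = SPL without muffler - SPL with muffler
IL = 105.2 - 60.7 = 44.5 dB


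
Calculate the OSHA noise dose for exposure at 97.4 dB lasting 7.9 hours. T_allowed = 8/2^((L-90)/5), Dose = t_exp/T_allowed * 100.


T_allowed = 8 / 2^((97.4 - 90)/5) = 2.86791 hr
Dose = 7.9 / 2.86791 * 100 = 275.46 %


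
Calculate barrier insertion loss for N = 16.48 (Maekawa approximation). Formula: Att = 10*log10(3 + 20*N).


3 + 20*N = 3 + 20*16.48 = 332.6
Att = 10*log10(332.6) = 25.219 dB


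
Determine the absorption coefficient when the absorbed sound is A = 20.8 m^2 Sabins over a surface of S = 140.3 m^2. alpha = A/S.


Absorption coefficient = absorbed power / incident power
alpha = A / S = 20.8 / 140.3 = 0.14825


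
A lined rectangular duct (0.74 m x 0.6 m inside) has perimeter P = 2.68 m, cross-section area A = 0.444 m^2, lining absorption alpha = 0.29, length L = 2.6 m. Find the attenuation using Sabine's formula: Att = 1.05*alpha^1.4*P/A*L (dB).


alpha^1.4 = 0.29^1.4 = 0.176749
Attenuation rate = 1.05 * alpha^1.4 * P / A
= 1.05 * 0.176749 * 2.68 / 0.444 = 1.12021 dB/m
Total Att = 1.12021 * 2.6 = 2.9125 dB


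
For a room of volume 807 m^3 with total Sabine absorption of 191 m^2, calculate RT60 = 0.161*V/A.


RT60 = 0.161 * 807 / 191 = 0.68025 s


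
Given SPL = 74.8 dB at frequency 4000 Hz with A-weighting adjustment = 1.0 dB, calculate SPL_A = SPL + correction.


A-weighting table: 4000 Hz -> 1.0 dB correction
SPL_A = SPL + correction = 74.8 + (1.0) = 75.8 dBA


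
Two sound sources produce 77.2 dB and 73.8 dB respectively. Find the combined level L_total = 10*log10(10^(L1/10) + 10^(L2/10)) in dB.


10^(77.2/10) = 5.24807e+07
10^(73.8/10) = 2.39883e+07
Sum = 5.24807e+07 + 2.39883e+07 = 7.6469e+07
L_total = 10*log10(7.6469e+07) = 78.835 dB


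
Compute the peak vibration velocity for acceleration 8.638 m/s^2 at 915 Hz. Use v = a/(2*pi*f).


omega = 2*pi*f = 2*pi*915 = 5749.11 rad/s
v = a / omega = 8.638 / 5749.11 = 0.0015025 m/s


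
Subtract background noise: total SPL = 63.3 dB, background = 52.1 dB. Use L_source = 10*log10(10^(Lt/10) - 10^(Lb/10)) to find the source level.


10^(63.3/10) = 2.13796e+06
10^(52.1/10) = 162181
Difference = 2.13796e+06 - 162181 = 1.97578e+06
L_source = 10*log10(1.97578e+06) = 62.957 dB


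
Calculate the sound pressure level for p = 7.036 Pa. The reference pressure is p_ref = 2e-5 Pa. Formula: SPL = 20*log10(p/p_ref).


p / p_ref = 7.036 / 2e-5 = 351800
SPL = 20 * log10(351800) = 110.93 dB


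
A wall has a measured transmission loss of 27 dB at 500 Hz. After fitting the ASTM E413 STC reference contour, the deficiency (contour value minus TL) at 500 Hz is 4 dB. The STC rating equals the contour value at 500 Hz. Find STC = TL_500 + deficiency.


By ASTM E413, STC = value of the fitted reference contour at 500 Hz.
Contour value at 500 Hz = TL_500 + deficiency = 27 + 4 = 31
STC = 31


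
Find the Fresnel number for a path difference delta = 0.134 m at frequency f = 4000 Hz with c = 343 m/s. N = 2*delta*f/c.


N = 2*delta*f/c = 2*delta/lambda, where lambda = c/f
lambda = 343 / 4000 = 0.08575 m
N = 2 * 0.134 / 0.08575 = 3.1254


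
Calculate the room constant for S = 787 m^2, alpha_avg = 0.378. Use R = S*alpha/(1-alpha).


R = 787 * 0.378 / (1 - 0.378) = 478.27 m^2


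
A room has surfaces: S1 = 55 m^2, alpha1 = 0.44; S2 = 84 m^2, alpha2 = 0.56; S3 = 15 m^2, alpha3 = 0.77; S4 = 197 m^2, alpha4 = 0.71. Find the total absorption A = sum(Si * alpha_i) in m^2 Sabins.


55 * 0.44 = 24.2
84 * 0.56 = 47.04
15 * 0.77 = 11.55
197 * 0.71 = 139.87
A_total = 24.2 + 47.04 + 11.55 + 139.87 = 222.66 m^2


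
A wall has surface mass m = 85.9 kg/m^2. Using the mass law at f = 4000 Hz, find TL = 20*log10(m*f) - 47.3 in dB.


m * f = 85.9 * 4000 = 343600
20*log10(343600) = 110.721 dB
TL = 110.721 - 47.3 = 63.421 dB


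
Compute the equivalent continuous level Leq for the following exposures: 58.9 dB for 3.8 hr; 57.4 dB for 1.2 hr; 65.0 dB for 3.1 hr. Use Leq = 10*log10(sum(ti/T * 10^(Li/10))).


T_total = 3.8 + 1.2 + 3.1 = 8.1 hr
(3.8/8.1) * 10^(58.9/10) = 364165
(1.2/8.1) * 10^(57.4/10) = 81413.5
(3.1/8.1) * 10^(65.0/10) = 1.21025e+06
Sum = 364165 + 81413.5 + 1.21025e+06 = 1.65583e+06
Leq = 10*log10(1.65583e+06) = 62.19 dB


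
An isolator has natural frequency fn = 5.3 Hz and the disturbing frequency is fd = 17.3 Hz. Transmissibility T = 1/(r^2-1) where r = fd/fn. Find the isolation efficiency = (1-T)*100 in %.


r = 17.3 / 5.3 = 3.26415
r^2 - 1 = 3.26415^2 - 1 = 9.65468
T = 1/9.65468 = 0.103577
Efficiency = (1 - 0.103577)*100 = 89.642 %


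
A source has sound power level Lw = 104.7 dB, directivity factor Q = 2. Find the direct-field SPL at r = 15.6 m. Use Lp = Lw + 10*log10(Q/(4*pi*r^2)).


4*pi*r^2 = 4*pi*15.6^2 = 3058.15 m^2
Q / (4*pi*r^2) = 2 / 3058.15 = 0.00065399
Lp = 104.7 + 10*log10(0.00065399) = 72.856 dB


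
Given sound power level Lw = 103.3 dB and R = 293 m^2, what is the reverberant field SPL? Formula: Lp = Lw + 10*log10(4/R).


4/R = 4/293 = 0.0136519
Lp = 103.3 + 10*log10(0.0136519) = 84.652 dB


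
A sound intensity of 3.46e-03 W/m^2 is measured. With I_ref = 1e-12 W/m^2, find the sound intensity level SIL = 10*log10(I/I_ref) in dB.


I / I_ref = 3.46e-03 / 1e-12 = 3.46e+09
SIL = 10 * log10(3.46e+09) = 95.391 dB


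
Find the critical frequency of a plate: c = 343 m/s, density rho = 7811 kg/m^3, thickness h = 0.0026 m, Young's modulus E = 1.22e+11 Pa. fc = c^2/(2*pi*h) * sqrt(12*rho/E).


12*rho/E = 12*7811/1.22e+11 = 7.68295e-07
sqrt(12*rho/E) = sqrt(7.68295e-07) = 0.000876524
c^2/(2*pi*h) = 343^2/(2*pi*0.0026) = 7.2017e+06
fc = 7.2017e+06 * 0.000876524 = 6312.5 Hz


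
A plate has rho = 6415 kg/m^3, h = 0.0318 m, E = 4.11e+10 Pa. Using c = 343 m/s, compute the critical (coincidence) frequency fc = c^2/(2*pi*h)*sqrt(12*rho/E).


12*rho/E = 12*6415/4.11e+10 = 1.87299e-06
sqrt(12*rho/E) = sqrt(1.87299e-06) = 0.00136857
c^2/(2*pi*h) = 343^2/(2*pi*0.0318) = 588818
fc = 588818 * 0.00136857 = 805.84 Hz


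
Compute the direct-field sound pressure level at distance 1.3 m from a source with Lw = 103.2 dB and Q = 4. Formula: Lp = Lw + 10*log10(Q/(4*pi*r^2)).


4*pi*r^2 = 4*pi*1.3^2 = 21.2372 m^2
Q / (4*pi*r^2) = 4 / 21.2372 = 0.188349
Lp = 103.2 + 10*log10(0.188349) = 95.95 dB


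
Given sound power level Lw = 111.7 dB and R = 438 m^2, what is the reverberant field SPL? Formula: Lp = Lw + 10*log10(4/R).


4/R = 4/438 = 0.00913242
Lp = 111.7 + 10*log10(0.00913242) = 91.306 dB


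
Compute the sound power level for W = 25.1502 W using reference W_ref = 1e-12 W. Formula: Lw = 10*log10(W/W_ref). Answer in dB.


W / W_ref = 25.1502 / 1e-12 = 2.51502e+13
Lw = 10 * log10(2.51502e+13) = 134.01 dB


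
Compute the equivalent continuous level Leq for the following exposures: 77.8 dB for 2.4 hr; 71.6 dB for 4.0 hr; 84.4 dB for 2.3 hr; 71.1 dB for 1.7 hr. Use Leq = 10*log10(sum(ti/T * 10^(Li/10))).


T_total = 2.4 + 4.0 + 2.3 + 1.7 = 10.4 hr
(2.4/10.4) * 10^(77.8/10) = 1.39052e+07
(4.0/10.4) * 10^(71.6/10) = 5.55938e+06
(2.3/10.4) * 10^(84.4/10) = 6.09108e+07
(1.7/10.4) * 10^(71.1/10) = 2.10579e+06
Sum = 1.39052e+07 + 5.55938e+06 + 6.09108e+07 + 2.10579e+06 = 8.24812e+07
Leq = 10*log10(8.24812e+07) = 79.164 dB


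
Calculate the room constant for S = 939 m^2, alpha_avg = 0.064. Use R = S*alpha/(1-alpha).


R = 939 * 0.064 / (1 - 0.064) = 64.205 m^2


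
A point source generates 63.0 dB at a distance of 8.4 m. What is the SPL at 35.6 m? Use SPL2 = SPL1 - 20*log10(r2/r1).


r2/r1 = 35.6/8.4 = 4.2381
Correction = 20*log10(4.2381) = 12.5434 dB
SPL2 = 63.0 - 12.5434 = 50.457 dB


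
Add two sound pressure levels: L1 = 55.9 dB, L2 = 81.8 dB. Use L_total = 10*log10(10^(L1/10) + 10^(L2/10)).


10^(55.9/10) = 389045
10^(81.8/10) = 1.51356e+08
Sum = 389045 + 1.51356e+08 = 1.51745e+08
L_total = 10*log10(1.51745e+08) = 81.811 dB


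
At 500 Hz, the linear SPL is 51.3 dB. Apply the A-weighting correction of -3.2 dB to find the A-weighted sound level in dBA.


A-weighting table: 500 Hz -> -3.2 dB correction
SPL_A = SPL + correction = 51.3 + (-3.2) = 48.1 dBA


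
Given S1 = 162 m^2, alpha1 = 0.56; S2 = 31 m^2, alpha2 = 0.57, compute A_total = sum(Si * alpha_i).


162 * 0.56 = 90.72
31 * 0.57 = 17.67
A_total = 90.72 + 17.67 = 108.39 m^2


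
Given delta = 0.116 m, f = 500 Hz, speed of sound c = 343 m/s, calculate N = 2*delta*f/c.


N = 2*delta*f/c = 2*delta/lambda, where lambda = c/f
lambda = 343 / 500 = 0.686 m
N = 2 * 0.116 / 0.686 = 0.33819


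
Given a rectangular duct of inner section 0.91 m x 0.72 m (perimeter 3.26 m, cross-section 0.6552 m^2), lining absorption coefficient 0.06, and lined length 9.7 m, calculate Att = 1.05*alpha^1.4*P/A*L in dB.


alpha^1.4 = 0.06^1.4 = 0.0194721
Attenuation rate = 1.05 * alpha^1.4 * P / A
= 1.05 * 0.0194721 * 3.26 / 0.6552 = 0.101729 dB/m
Total Att = 0.101729 * 9.7 = 0.98677 dB


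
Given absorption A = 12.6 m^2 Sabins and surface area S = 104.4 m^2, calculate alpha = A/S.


Absorption coefficient = absorbed power / incident power
alpha = A / S = 12.6 / 104.4 = 0.12069


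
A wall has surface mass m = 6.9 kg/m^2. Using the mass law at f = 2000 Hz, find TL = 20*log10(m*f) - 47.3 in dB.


m * f = 6.9 * 2000 = 13800
20*log10(13800) = 82.7976 dB
TL = 82.7976 - 47.3 = 35.498 dB


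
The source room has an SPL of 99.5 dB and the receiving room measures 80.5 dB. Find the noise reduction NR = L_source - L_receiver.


NR = L_source - L_receiver (difference between source and receiving room levels)
NR = 99.5 - 80.5 = 19 dB


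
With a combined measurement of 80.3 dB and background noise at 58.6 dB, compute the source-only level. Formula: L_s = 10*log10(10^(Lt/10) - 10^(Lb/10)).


10^(80.3/10) = 1.07152e+08
10^(58.6/10) = 724436
Difference = 1.07152e+08 - 724436 = 1.06428e+08
L_source = 10*log10(1.06428e+08) = 80.271 dB


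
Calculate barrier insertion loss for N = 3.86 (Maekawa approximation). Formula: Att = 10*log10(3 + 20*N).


3 + 20*N = 3 + 20*3.86 = 80.2
Att = 10*log10(80.2) = 19.042 dB


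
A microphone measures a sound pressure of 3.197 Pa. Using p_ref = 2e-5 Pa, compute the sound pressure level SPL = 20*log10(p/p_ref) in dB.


p / p_ref = 3.197 / 2e-5 = 159850
SPL = 20 * log10(159850) = 104.07 dB


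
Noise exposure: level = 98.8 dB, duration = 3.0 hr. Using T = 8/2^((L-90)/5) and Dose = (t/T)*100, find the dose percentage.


T_allowed = 8 / 2^((98.8 - 90)/5) = 2.36199 hr
Dose = 3.0 / 2.36199 * 100 = 127.01 %


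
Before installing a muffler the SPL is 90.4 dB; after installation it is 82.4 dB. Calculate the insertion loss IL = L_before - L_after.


Insertion loss = SPL without muffler - SPL with muffler
IL = 90.4 - 82.4 = 8 dB


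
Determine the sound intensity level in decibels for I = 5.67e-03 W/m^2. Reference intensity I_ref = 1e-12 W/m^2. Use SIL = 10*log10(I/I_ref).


I / I_ref = 5.67e-03 / 1e-12 = 5.67e+09
SIL = 10 * log10(5.67e+09) = 97.536 dB


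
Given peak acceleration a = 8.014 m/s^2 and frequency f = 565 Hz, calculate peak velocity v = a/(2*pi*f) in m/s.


omega = 2*pi*f = 2*pi*565 = 3550 rad/s
v = a / omega = 8.014 / 3550 = 0.0022575 m/s


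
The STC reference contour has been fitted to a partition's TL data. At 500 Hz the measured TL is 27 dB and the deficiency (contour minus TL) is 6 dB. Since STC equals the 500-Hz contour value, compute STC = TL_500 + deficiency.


By ASTM E413, STC = value of the fitted reference contour at 500 Hz.
Contour value at 500 Hz = TL_500 + deficiency = 27 + 6 = 33
STC = 33


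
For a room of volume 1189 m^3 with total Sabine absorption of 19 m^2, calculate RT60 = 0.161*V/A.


RT60 = 0.161 * 1189 / 19 = 10.075 s


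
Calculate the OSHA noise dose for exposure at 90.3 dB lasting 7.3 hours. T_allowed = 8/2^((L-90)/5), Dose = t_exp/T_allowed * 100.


T_allowed = 8 / 2^((90.3 - 90)/5) = 7.67411 hr
Dose = 7.3 / 7.67411 * 100 = 95.125 %


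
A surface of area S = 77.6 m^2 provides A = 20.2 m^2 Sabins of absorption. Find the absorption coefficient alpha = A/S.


Absorption coefficient = absorbed power / incident power
alpha = A / S = 20.2 / 77.6 = 0.26031


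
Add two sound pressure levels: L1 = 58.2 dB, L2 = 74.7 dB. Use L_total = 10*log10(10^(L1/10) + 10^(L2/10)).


10^(58.2/10) = 660693
10^(74.7/10) = 2.95121e+07
Sum = 660693 + 2.95121e+07 = 3.01728e+07
L_total = 10*log10(3.01728e+07) = 74.796 dB


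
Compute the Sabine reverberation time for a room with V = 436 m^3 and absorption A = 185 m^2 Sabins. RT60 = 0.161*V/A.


RT60 = 0.161 * 436 / 185 = 0.37944 s


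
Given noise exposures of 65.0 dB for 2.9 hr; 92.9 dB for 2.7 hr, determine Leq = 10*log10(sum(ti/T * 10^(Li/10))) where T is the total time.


T_total = 2.9 + 2.7 = 5.6 hr
(2.9/5.6) * 10^(65.0/10) = 1.63761e+06
(2.7/5.6) * 10^(92.9/10) = 9.40104e+08
Sum = 1.63761e+06 + 9.40104e+08 = 9.41742e+08
Leq = 10*log10(9.41742e+08) = 89.739 dB


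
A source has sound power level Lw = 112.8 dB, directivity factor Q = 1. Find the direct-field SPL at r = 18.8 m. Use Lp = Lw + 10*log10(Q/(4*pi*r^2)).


4*pi*r^2 = 4*pi*18.8^2 = 4441.46 m^2
Q / (4*pi*r^2) = 1 / 4441.46 = 0.000225151
Lp = 112.8 + 10*log10(0.000225151) = 76.325 dB


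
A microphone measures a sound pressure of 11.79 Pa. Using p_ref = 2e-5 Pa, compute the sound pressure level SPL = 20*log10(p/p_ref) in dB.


p / p_ref = 11.79 / 2e-5 = 589500
SPL = 20 * log10(589500) = 115.41 dB


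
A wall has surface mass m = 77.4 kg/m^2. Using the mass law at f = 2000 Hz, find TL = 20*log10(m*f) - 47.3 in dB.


m * f = 77.4 * 2000 = 154800
20*log10(154800) = 103.795 dB
TL = 103.795 - 47.3 = 56.495 dB


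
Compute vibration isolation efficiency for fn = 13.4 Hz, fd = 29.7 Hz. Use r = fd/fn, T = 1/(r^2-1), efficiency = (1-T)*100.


r = 29.7 / 13.4 = 2.21642
r^2 - 1 = 2.21642^2 - 1 = 3.91252
T = 1/3.91252 = 0.25559
Efficiency = (1 - 0.25559)*100 = 74.441 %


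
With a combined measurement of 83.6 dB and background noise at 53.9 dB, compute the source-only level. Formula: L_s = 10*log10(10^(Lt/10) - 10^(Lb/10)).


10^(83.6/10) = 2.29087e+08
10^(53.9/10) = 245471
Difference = 2.29087e+08 - 245471 = 2.28842e+08
L_source = 10*log10(2.28842e+08) = 83.595 dB


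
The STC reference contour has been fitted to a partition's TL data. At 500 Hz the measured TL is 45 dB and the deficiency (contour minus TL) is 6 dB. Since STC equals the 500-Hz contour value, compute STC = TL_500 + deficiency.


By ASTM E413, STC = value of the fitted reference contour at 500 Hz.
Contour value at 500 Hz = TL_500 + deficiency = 45 + 6 = 51
STC = 51


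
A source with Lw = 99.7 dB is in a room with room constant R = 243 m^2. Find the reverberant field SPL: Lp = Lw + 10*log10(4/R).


4/R = 4/243 = 0.0164609
Lp = 99.7 + 10*log10(0.0164609) = 81.865 dB


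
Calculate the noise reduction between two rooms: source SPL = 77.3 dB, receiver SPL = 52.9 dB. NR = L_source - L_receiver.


NR = L_source - L_receiver (difference between source and receiving room levels)
NR = 77.3 - 52.9 = 24.4 dB


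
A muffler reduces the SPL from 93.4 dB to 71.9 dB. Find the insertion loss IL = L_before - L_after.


Insertion loss = SPL without muffler - SPL with muffler
IL = 93.4 - 71.9 = 21.5 dB


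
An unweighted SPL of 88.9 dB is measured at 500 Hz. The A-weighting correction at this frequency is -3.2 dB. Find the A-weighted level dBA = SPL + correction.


A-weighting table: 500 Hz -> -3.2 dB correction
SPL_A = SPL + correction = 88.9 + (-3.2) = 85.7 dBA


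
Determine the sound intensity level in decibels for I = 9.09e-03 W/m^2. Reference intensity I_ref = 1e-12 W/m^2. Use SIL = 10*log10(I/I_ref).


I / I_ref = 9.09e-03 / 1e-12 = 9.09e+09
SIL = 10 * log10(9.09e+09) = 99.586 dB


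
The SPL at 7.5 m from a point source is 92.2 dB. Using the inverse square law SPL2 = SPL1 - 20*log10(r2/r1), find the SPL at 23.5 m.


r2/r1 = 23.5/7.5 = 3.13333
Correction = 20*log10(3.13333) = 9.92012 dB
SPL2 = 92.2 - 9.92012 = 82.28 dB


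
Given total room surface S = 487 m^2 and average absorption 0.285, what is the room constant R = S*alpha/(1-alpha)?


R = 487 * 0.285 / (1 - 0.285) = 194.12 m^2


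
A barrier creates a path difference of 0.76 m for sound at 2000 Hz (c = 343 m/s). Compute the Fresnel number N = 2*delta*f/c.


N = 2*delta*f/c = 2*delta/lambda, where lambda = c/f
lambda = 343 / 2000 = 0.1715 m
N = 2 * 0.76 / 0.1715 = 8.863


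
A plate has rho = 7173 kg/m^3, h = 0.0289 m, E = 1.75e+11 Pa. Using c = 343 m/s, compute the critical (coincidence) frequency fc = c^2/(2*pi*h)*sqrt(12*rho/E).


12*rho/E = 12*7173/1.75e+11 = 4.91863e-07
sqrt(12*rho/E) = sqrt(4.91863e-07) = 0.000701329
c^2/(2*pi*h) = 343^2/(2*pi*0.0289) = 647904
fc = 647904 * 0.000701329 = 454.39 Hz


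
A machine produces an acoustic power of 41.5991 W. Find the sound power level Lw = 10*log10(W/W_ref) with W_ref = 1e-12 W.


W / W_ref = 41.5991 / 1e-12 = 4.15991e+13
Lw = 10 * log10(4.15991e+13) = 136.19 dB


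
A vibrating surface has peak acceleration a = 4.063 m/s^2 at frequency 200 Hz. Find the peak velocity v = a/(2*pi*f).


omega = 2*pi*f = 2*pi*200 = 1256.64 rad/s
v = a / omega = 4.063 / 1256.64 = 0.0032332 m/s


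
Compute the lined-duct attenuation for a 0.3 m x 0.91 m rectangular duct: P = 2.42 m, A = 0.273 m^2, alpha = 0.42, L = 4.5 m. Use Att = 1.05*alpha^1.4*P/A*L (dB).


alpha^1.4 = 0.42^1.4 = 0.296858
Attenuation rate = 1.05 * alpha^1.4 * P / A
= 1.05 * 0.296858 * 2.42 / 0.273 = 2.76306 dB/m
Total Att = 2.76306 * 4.5 = 12.434 dB


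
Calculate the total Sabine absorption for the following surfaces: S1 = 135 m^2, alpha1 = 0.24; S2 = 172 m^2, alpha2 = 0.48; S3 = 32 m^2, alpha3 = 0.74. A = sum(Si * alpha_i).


135 * 0.24 = 32.4
172 * 0.48 = 82.56
32 * 0.74 = 23.68
A_total = 32.4 + 82.56 + 23.68 = 138.64 m^2
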